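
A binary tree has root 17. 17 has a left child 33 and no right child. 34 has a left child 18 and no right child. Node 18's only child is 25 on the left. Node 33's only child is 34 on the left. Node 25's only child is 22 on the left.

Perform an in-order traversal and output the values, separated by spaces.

In-order visits the left subtree, then the node, then the right subtree.
At 17: go left to 33.
  At 33: go left to 34.
    At 34: go left to 18.
      At 18: go left to 25.
        At 25: go left to 22.
          22 is a leaf — visit 22.
        Visit 25.
        At 25: no right child.
      Visit 18.
      At 18: no right child.
    Visit 34.
    At 34: no right child.
  Visit 33.
  At 33: no right child.
Visit 17.
At 17: no right child.

22 25 18 34 33 17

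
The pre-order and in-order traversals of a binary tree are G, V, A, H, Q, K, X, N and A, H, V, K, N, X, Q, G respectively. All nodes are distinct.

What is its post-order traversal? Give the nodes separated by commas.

The first element of pre-order is the root; it splits in-order into left and right subtrees.
Root G: left subtree has 7 nodes {A, H, V, K, N, X, Q}, right has 0 { }.
  Root V: left subtree has 2 nodes {A, H}, right has 4 {K, N, X, Q}.
    Root A: left subtree has 0 nodes { }, right has 1 {H}.
    Root Q: left subtree has 3 nodes {K, N, X}, right has 0 { }.
      Root K: left subtree has 0 nodes { }, right has 2 {N, X}.
        Root X: left subtree has 1 node {N}, right has 0 { }.

H, A, N, X, K, Q, V, G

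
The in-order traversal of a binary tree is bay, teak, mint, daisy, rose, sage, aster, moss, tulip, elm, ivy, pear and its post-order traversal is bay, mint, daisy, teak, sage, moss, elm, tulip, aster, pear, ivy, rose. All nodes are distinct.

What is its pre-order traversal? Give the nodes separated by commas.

rose, teak, bay, daisy, mint, ivy, aster, sage, tulip, moss, elm, pear

The last element of post-order is the root; it splits in-order into left and right subtrees.
Root rose: left subtree has 4 nodes {bay, teak, mint, daisy}, right has 7 {sage, aster, moss, tulip, elm, ivy, pear}.
  Root teak: left subtree has 1 node {bay}, right has 2 {mint, daisy}.
    Root daisy: left subtree has 1 node {mint}, right has 0 { }.
  Root ivy: left subtree has 5 nodes {sage, aster, moss, tulip, elm}, right has 1 {pear}.
    Root aster: left subtree has 1 node {sage}, right has 3 {moss, tulip, elm}.
      Root tulip: left subtree has 1 node {moss}, right has 1 {elm}.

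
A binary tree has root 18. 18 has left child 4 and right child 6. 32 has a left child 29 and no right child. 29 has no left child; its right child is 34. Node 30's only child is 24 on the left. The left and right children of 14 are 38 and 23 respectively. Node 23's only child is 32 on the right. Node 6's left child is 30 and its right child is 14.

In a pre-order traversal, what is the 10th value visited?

Pre-order visits the node, then its left subtree, then its right subtree.
Visit 18.
At 18: go left to 4.
  4 is a leaf — visit 4.
At 18: go right to 6.
  Visit 6.
  At 6: go left to 30.
    Visit 30.
    At 30: go left to 24.
      24 is a leaf — visit 24.
    At 30: no right child.
  At 6: go right to 14.
    Visit 14.
    At 14: go left to 38.
      38 is a leaf — visit 38.
    At 14: go right to 23.
      Visit 23.
      At 23: no left child.
      At 23: go right to 32.
        Visit 32.
        At 32: go left to 29.
          Visit 29.
          At 29: no left child.
          At 29: go right to 34.
            34 is a leaf — visit 34.
        At 32: no right child.
Full pre-order sequence: 18, 4, 6, 30, 24, 14, 38, 23, 32, 29, 34.

29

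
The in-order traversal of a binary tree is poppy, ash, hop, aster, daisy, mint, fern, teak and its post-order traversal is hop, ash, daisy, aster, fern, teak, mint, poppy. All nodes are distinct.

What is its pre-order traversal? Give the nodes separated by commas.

The last element of post-order is the root; it splits in-order into left and right subtrees.
Root poppy: left subtree has 0 nodes { }, right has 7 {ash, hop, aster, daisy, mint, fern, teak}.
  Root mint: left subtree has 4 nodes {ash, hop, aster, daisy}, right has 2 {fern, teak}.
    Root aster: left subtree has 2 nodes {ash, hop}, right has 1 {daisy}.
      Root ash: left subtree has 0 nodes { }, right has 1 {hop}.
    Root teak: left subtree has 1 node {fern}, right has 0 { }.

poppy, mint, aster, ash, hop, daisy, teak, fern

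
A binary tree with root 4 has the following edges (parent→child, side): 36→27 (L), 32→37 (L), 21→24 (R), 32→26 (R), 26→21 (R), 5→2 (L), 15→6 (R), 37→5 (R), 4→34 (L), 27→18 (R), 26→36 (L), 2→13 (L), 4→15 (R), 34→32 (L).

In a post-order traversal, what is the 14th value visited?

Post-order visits the left subtree, then the right subtree, then the node.
At 4: go left to 34.
  At 34: go left to 32.
    At 32: go left to 37.
      At 37: no left child.
      At 37: go right to 5.
        At 5: go left to 2.
          At 2: go left to 13.
            13 is a leaf — visit 13.
          At 2: no right child.
          Visit 2.
        At 5: no right child.
        Visit 5.
      Visit 37.
    At 32: go right to 26.
      At 26: go left to 36.
        At 36: go left to 27.
          At 27: no left child.
          At 27: go right to 18.
            18 is a leaf — visit 18.
          Visit 27.
        At 36: no right child.
        Visit 36.
      At 26: go right to 21.
        At 21: no left child.
        At 21: go right to 24.
          24 is a leaf — visit 24.
        Visit 21.
      Visit 26.
    Visit 32.
  At 34: no right child.
  Visit 34.
At 4: go right to 15.
  At 15: no left child.
  At 15: go right to 6.
    6 is a leaf — visit 6.
  Visit 15.
Visit 4.
Full post-order sequence: 13, 2, 5, 37, 18, 27, 36, 24, 21, 26, 32, 34, 6, 15, 4.

15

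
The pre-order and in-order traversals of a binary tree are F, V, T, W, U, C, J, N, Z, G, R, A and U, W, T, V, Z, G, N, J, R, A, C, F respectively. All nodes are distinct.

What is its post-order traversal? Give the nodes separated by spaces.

U W T G Z N A R J C V F

The first element of pre-order is the root; it splits in-order into left and right subtrees.
Root F: left subtree has 11 nodes {U, W, T, V, Z, G, N, J, R, A, C}, right has 0 { }.
  Root V: left subtree has 3 nodes {U, W, T}, right has 7 {Z, G, N, J, R, A, C}.
    Root T: left subtree has 2 nodes {U, W}, right has 0 { }.
      Root W: left subtree has 1 node {U}, right has 0 { }.
    Root C: left subtree has 6 nodes {Z, G, N, J, R, A}, right has 0 { }.
      Root J: left subtree has 3 nodes {Z, G, N}, right has 2 {R, A}.
        Root N: left subtree has 2 nodes {Z, G}, right has 0 { }.
          Root Z: left subtree has 0 nodes { }, right has 1 {G}.
        Root R: left subtree has 0 nodes { }, right has 1 {A}.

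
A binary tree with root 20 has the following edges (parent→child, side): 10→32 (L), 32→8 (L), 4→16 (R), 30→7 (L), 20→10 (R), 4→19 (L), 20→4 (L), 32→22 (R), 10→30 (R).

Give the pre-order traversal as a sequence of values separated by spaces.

Pre-order visits the node, then its left subtree, then its right subtree.
Visit 20.
At 20: go left to 4.
  Visit 4.
  At 4: go left to 19.
    19 is a leaf — visit 19.
  At 4: go right to 16.
    16 is a leaf — visit 16.
At 20: go right to 10.
  Visit 10.
  At 10: go left to 32.
    Visit 32.
    At 32: go left to 8.
      8 is a leaf — visit 8.
    At 32: go right to 22.
      22 is a leaf — visit 22.
  At 10: go right to 30.
    Visit 30.
    At 30: go left to 7.
      7 is a leaf — visit 7.
    At 30: no right child.

20 4 19 16 10 32 8 22 30 7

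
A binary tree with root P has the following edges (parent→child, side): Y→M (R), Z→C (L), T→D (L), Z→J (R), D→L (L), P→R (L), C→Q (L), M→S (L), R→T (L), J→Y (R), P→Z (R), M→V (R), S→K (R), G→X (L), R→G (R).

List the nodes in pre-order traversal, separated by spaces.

Pre-order visits the node, then its left subtree, then its right subtree.
Visit P.
At P: go left to R.
  Visit R.
  At R: go left to T.
    Visit T.
    At T: go left to D.
      Visit D.
      At D: go left to L.
        L is a leaf — visit L.
      At D: no right child.
    At T: no right child.
  At R: go right to G.
    Visit G.
    At G: go left to X.
      X is a leaf — visit X.
    At G: no right child.
At P: go right to Z.
  Visit Z.
  At Z: go left to C.
    Visit C.
    At C: go left to Q.
      Q is a leaf — visit Q.
    At C: no right child.
  At Z: go right to J.
    Visit J.
    At J: no left child.
    At J: go right to Y.
      Visit Y.
      At Y: no left child.
      At Y: go right to M.
        Visit M.
        At M: go left to S.
          Visit S.
          At S: no left child.
          At S: go right to K.
            K is a leaf — visit K.
        At M: go right to V.
          V is a leaf — visit V.

P R T D L G X Z C Q J Y M S K V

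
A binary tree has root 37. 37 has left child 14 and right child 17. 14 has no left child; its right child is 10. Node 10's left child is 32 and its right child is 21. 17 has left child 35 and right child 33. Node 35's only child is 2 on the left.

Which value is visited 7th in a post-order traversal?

33

Post-order visits the left subtree, then the right subtree, then the node.
At 37: go left to 14.
  At 14: no left child.
  At 14: go right to 10.
    At 10: go left to 32.
      32 is a leaf — visit 32.
    At 10: go right to 21.
      21 is a leaf — visit 21.
    Visit 10.
  Visit 14.
At 37: go right to 17.
  At 17: go left to 35.
    At 35: go left to 2.
      2 is a leaf — visit 2.
    At 35: no right child.
    Visit 35.
  At 17: go right to 33.
    33 is a leaf — visit 33.
  Visit 17.
Visit 37.
Full post-order sequence: 32, 21, 10, 14, 2, 35, 33, 17, 37.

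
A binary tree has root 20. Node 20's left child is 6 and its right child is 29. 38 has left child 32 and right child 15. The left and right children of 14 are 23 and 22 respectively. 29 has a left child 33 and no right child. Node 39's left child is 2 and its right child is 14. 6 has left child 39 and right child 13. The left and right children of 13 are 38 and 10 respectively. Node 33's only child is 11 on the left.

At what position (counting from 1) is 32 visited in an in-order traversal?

In-order visits the left subtree, then the node, then the right subtree.
At 20: go left to 6.
  At 6: go left to 39.
    At 39: go left to 2.
      2 is a leaf — visit 2.
    Visit 39.
    At 39: go right to 14.
      At 14: go left to 23.
        23 is a leaf — visit 23.
      Visit 14.
      At 14: go right to 22.
        22 is a leaf — visit 22.
  Visit 6.
  At 6: go right to 13.
    At 13: go left to 38.
      At 38: go left to 32.
        32 is a leaf — visit 32.
      Visit 38.
      At 38: go right to 15.
        15 is a leaf — visit 15.
    Visit 13.
    At 13: go right to 10.
      10 is a leaf — visit 10.
Visit 20.
At 20: go right to 29.
  At 29: go left to 33.
    At 33: go left to 11.
      11 is a leaf — visit 11.
    Visit 33.
    At 33: no right child.
  Visit 29.
  At 29: no right child.
Full in-order sequence: 2, 39, 23, 14, 22, 6, 32, 38, 15, 13, 10, 20, 11, 33, 29.

7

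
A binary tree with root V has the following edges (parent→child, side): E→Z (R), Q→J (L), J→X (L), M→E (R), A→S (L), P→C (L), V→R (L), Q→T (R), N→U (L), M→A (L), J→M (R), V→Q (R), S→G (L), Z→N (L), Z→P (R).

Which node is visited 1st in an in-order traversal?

In-order visits the left subtree, then the node, then the right subtree.
At V: go left to R.
  R is a leaf — visit R.
Visit V.
At V: go right to Q.
  At Q: go left to J.
    At J: go left to X.
      X is a leaf — visit X.
    Visit J.
    At J: go right to M.
      At M: go left to A.
        At A: go left to S.
          At S: go left to G.
            G is a leaf — visit G.
          Visit S.
          At S: no right child.
        Visit A.
        At A: no right child.
      Visit M.
      At M: go right to E.
        At E: no left child.
        Visit E.
        At E: go right to Z.
          At Z: go left to N.
            At N: go left to U.
              U is a leaf — visit U.
            Visit N.
            At N: no right child.
          Visit Z.
          At Z: go right to P.
            At P: go left to C.
              C is a leaf — visit C.
            Visit P.
            At P: no right child.
  Visit Q.
  At Q: go right to T.
    T is a leaf — visit T.
Full in-order sequence: R, V, X, J, G, S, A, M, E, U, N, Z, C, P, Q, T.

R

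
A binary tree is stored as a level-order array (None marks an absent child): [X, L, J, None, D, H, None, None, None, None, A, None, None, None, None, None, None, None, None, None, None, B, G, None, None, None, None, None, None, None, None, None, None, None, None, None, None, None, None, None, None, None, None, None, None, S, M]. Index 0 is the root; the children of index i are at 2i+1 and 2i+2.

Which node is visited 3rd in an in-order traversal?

B

In-order visits the left subtree, then the node, then the right subtree.
At X: go left to L.
  At L: no left child.
  Visit L.
  At L: go right to D.
    At D: no left child.
    Visit D.
    At D: go right to A.
      At A: go left to B.
        B is a leaf — visit B.
      Visit A.
      At A: go right to G.
        At G: go left to S.
          S is a leaf — visit S.
        Visit G.
        At G: go right to M.
          M is a leaf — visit M.
Visit X.
At X: go right to J.
  At J: go left to H.
    H is a leaf — visit H.
  Visit J.
  At J: no right child.
Full in-order sequence: L, D, B, A, S, G, M, X, H, J.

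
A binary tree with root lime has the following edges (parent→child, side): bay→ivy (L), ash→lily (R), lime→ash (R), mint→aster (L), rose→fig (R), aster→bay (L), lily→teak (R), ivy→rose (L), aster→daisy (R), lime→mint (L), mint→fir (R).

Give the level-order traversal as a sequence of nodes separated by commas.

Level-order visits nodes level by level from the root, left to right within each level.
Level 0: lime
Level 1: mint, ash
Level 2: aster, fir, lily
Level 3: bay, daisy, teak
Level 4: ivy
Level 5: rose
Level 6: fig

lime, mint, ash, aster, fir, lily, bay, daisy, teak, ivy, rose, fig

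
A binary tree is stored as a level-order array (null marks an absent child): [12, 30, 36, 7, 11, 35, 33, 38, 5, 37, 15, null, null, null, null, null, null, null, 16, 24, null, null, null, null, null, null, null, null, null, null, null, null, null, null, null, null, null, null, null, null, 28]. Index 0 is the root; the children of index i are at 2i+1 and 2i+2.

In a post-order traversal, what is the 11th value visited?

Post-order visits the left subtree, then the right subtree, then the node.
At 12: go left to 30.
  At 30: go left to 7.
    At 7: go left to 38.
      38 is a leaf — visit 38.
    At 7: go right to 5.
      At 5: no left child.
      At 5: go right to 16.
        16 is a leaf — visit 16.
      Visit 5.
    Visit 7.
  At 30: go right to 11.
    At 11: go left to 37.
      At 37: go left to 24.
        At 24: no left child.
        At 24: go right to 28.
          28 is a leaf — visit 28.
        Visit 24.
      At 37: no right child.
      Visit 37.
    At 11: go right to 15.
      15 is a leaf — visit 15.
    Visit 11.
  Visit 30.
At 12: go right to 36.
  At 36: go left to 35.
    35 is a leaf — visit 35.
  At 36: go right to 33.
    33 is a leaf — visit 33.
  Visit 36.
Visit 12.
Full post-order sequence: 38, 16, 5, 7, 28, 24, 37, 15, 11, 30, 35, 33, 36, 12.

35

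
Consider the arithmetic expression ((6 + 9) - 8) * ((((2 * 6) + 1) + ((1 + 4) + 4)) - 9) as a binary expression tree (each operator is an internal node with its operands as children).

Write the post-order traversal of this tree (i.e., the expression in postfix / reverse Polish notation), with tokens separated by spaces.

6 9 + 8 - 2 6 * 1 + 1 4 + 4 + + 9 - *

Post-order on an expression tree gives postfix notation: for each operator, emit left operand, right operand, then the operator.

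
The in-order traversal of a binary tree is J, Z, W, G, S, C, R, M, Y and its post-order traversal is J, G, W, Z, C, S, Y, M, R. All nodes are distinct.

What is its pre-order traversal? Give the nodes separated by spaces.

The last element of post-order is the root; it splits in-order into left and right subtrees.
Root R: left subtree has 6 nodes {J, Z, W, G, S, C}, right has 2 {M, Y}.
  Root S: left subtree has 4 nodes {J, Z, W, G}, right has 1 {C}.
    Root Z: left subtree has 1 node {J}, right has 2 {W, G}.
      Root W: left subtree has 0 nodes { }, right has 1 {G}.
  Root M: left subtree has 0 nodes { }, right has 1 {Y}.

R S Z J W G C M Y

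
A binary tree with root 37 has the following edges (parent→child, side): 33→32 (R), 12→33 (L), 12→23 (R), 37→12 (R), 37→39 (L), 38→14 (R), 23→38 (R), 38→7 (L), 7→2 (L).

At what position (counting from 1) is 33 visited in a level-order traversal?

4

Level-order visits nodes level by level from the root, left to right within each level.
Level 0: 37
Level 1: 39, 12
Level 2: 33, 23
Level 3: 32, 38
Level 4: 7, 14
Level 5: 2
Full level-order sequence: 37, 39, 12, 33, 23, 32, 38, 7, 14, 2.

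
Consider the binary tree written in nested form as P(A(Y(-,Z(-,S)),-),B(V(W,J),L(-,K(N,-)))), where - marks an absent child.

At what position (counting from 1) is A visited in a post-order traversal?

Post-order visits the left subtree, then the right subtree, then the node.
At P: go left to A.
  At A: go left to Y.
    At Y: no left child.
    At Y: go right to Z.
      At Z: no left child.
      At Z: go right to S.
        S is a leaf — visit S.
      Visit Z.
    Visit Y.
  At A: no right child.
  Visit A.
At P: go right to B.
  At B: go left to V.
    At V: go left to W.
      W is a leaf — visit W.
    At V: go right to J.
      J is a leaf — visit J.
    Visit V.
  At B: go right to L.
    At L: no left child.
    At L: go right to K.
      At K: go left to N.
        N is a leaf — visit N.
      At K: no right child.
      Visit K.
    Visit L.
  Visit B.
Visit P.
Full post-order sequence: S, Z, Y, A, W, J, V, N, K, L, B, P.

4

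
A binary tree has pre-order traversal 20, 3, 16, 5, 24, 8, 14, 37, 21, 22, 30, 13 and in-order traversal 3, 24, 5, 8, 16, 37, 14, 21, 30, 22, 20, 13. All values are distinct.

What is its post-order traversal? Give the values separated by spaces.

The first element of pre-order is the root; it splits in-order into left and right subtrees.
Root 20: left subtree has 10 nodes {3, 24, 5, 8, 16, 37, 14, 21, 30, 22}, right has 1 {13}.
  Root 3: left subtree has 0 nodes { }, right has 9 {24, 5, 8, 16, 37, 14, 21, 30, 22}.
    Root 16: left subtree has 3 nodes {24, 5, 8}, right has 5 {37, 14, 21, 30, 22}.
      Root 5: left subtree has 1 node {24}, right has 1 {8}.
      Root 14: left subtree has 1 node {37}, right has 3 {21, 30, 22}.
        Root 21: left subtree has 0 nodes { }, right has 2 {30, 22}.
          Root 22: left subtree has 1 node {30}, right has 0 { }.

24 8 5 37 30 22 21 14 16 3 13 20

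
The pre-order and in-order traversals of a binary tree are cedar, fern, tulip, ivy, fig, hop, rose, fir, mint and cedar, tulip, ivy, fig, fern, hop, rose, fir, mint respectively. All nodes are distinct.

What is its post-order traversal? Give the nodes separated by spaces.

fig ivy tulip mint fir rose hop fern cedar

The first element of pre-order is the root; it splits in-order into left and right subtrees.
Root cedar: left subtree has 0 nodes { }, right has 8 {tulip, ivy, fig, fern, hop, rose, fir, mint}.
  Root fern: left subtree has 3 nodes {tulip, ivy, fig}, right has 4 {hop, rose, fir, mint}.
    Root tulip: left subtree has 0 nodes { }, right has 2 {ivy, fig}.
      Root ivy: left subtree has 0 nodes { }, right has 1 {fig}.
    Root hop: left subtree has 0 nodes { }, right has 3 {rose, fir, mint}.
      Root rose: left subtree has 0 nodes { }, right has 2 {fir, mint}.
        Root fir: left subtree has 0 nodes { }, right has 1 {mint}.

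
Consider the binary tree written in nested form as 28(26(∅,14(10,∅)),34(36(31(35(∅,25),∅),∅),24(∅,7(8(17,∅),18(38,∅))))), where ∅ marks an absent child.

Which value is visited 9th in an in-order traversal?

In-order visits the left subtree, then the node, then the right subtree.
At 28: go left to 26.
  At 26: no left child.
  Visit 26.
  At 26: go right to 14.
    At 14: go left to 10.
      10 is a leaf — visit 10.
    Visit 14.
    At 14: no right child.
Visit 28.
At 28: go right to 34.
  At 34: go left to 36.
    At 36: go left to 31.
      At 31: go left to 35.
        At 35: no left child.
        Visit 35.
        At 35: go right to 25.
          25 is a leaf — visit 25.
      Visit 31.
      At 31: no right child.
    Visit 36.
    At 36: no right child.
  Visit 34.
  At 34: go right to 24.
    At 24: no left child.
    Visit 24.
    At 24: go right to 7.
      At 7: go left to 8.
        At 8: go left to 17.
          17 is a leaf — visit 17.
        Visit 8.
        At 8: no right child.
      Visit 7.
      At 7: go right to 18.
        At 18: go left to 38.
          38 is a leaf — visit 38.
        Visit 18.
        At 18: no right child.
Full in-order sequence: 26, 10, 14, 28, 35, 25, 31, 36, 34, 24, 17, 8, 7, 38, 18.

34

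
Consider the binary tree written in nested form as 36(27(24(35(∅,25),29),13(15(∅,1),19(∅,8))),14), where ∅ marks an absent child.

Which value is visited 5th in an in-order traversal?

27

In-order visits the left subtree, then the node, then the right subtree.
At 36: go left to 27.
  At 27: go left to 24.
    At 24: go left to 35.
      At 35: no left child.
      Visit 35.
      At 35: go right to 25.
        25 is a leaf — visit 25.
    Visit 24.
    At 24: go right to 29.
      29 is a leaf — visit 29.
  Visit 27.
  At 27: go right to 13.
    At 13: go left to 15.
      At 15: no left child.
      Visit 15.
      At 15: go right to 1.
        1 is a leaf — visit 1.
    Visit 13.
    At 13: go right to 19.
      At 19: no left child.
      Visit 19.
      At 19: go right to 8.
        8 is a leaf — visit 8.
Visit 36.
At 36: go right to 14.
  14 is a leaf — visit 14.
Full in-order sequence: 35, 25, 24, 29, 27, 15, 1, 13, 19, 8, 36, 14.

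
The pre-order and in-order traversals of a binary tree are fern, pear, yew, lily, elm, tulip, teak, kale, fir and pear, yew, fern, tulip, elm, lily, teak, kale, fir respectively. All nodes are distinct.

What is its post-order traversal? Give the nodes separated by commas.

The first element of pre-order is the root; it splits in-order into left and right subtrees.
Root fern: left subtree has 2 nodes {pear, yew}, right has 6 {tulip, elm, lily, teak, kale, fir}.
  Root pear: left subtree has 0 nodes { }, right has 1 {yew}.
  Root lily: left subtree has 2 nodes {tulip, elm}, right has 3 {teak, kale, fir}.
    Root elm: left subtree has 1 node {tulip}, right has 0 { }.
    Root teak: left subtree has 0 nodes { }, right has 2 {kale, fir}.
      Root kale: left subtree has 0 nodes { }, right has 1 {fir}.

yew, pear, tulip, elm, fir, kale, teak, lily, fern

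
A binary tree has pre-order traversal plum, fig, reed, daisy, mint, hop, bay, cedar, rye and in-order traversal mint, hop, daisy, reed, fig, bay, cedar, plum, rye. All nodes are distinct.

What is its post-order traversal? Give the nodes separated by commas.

The first element of pre-order is the root; it splits in-order into left and right subtrees.
Root plum: left subtree has 7 nodes {mint, hop, daisy, reed, fig, bay, cedar}, right has 1 {rye}.
  Root fig: left subtree has 4 nodes {mint, hop, daisy, reed}, right has 2 {bay, cedar}.
    Root reed: left subtree has 3 nodes {mint, hop, daisy}, right has 0 { }.
      Root daisy: left subtree has 2 nodes {mint, hop}, right has 0 { }.
        Root mint: left subtree has 0 nodes { }, right has 1 {hop}.
    Root bay: left subtree has 0 nodes { }, right has 1 {cedar}.

hop, mint, daisy, reed, cedar, bay, fig, rye, plum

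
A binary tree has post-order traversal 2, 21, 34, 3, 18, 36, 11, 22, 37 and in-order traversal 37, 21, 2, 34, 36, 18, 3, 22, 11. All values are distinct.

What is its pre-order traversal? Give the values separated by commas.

The last element of post-order is the root; it splits in-order into left and right subtrees.
Root 37: left subtree has 0 nodes { }, right has 8 {21, 2, 34, 36, 18, 3, 22, 11}.
  Root 22: left subtree has 6 nodes {21, 2, 34, 36, 18, 3}, right has 1 {11}.
    Root 36: left subtree has 3 nodes {21, 2, 34}, right has 2 {18, 3}.
      Root 34: left subtree has 2 nodes {21, 2}, right has 0 { }.
        Root 21: left subtree has 0 nodes { }, right has 1 {2}.
      Root 18: left subtree has 0 nodes { }, right has 1 {3}.

37, 22, 36, 34, 21, 2, 18, 3, 11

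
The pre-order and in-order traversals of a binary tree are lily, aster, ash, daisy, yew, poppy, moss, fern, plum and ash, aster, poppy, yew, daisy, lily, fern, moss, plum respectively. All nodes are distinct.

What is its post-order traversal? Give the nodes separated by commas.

ash, poppy, yew, daisy, aster, fern, plum, moss, lily

The first element of pre-order is the root; it splits in-order into left and right subtrees.
Root lily: left subtree has 5 nodes {ash, aster, poppy, yew, daisy}, right has 3 {fern, moss, plum}.
  Root aster: left subtree has 1 node {ash}, right has 3 {poppy, yew, daisy}.
    Root daisy: left subtree has 2 nodes {poppy, yew}, right has 0 { }.
      Root yew: left subtree has 1 node {poppy}, right has 0 { }.
  Root moss: left subtree has 1 node {fern}, right has 1 {plum}.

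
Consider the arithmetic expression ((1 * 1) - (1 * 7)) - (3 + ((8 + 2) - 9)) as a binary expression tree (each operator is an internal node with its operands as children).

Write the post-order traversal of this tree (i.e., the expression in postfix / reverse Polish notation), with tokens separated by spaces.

1 1 * 1 7 * - 3 8 2 + 9 - + -

Post-order on an expression tree gives postfix notation: for each operator, emit left operand, right operand, then the operator.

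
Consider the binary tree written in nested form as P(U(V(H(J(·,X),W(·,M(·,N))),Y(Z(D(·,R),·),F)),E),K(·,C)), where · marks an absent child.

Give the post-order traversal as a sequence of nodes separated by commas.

X, J, N, M, W, H, R, D, Z, F, Y, V, E, U, C, K, P

Post-order visits the left subtree, then the right subtree, then the node.
At P: go left to U.
  At U: go left to V.
    At V: go left to H.
      At H: go left to J.
        At J: no left child.
        At J: go right to X.
          X is a leaf — visit X.
        Visit J.
      At H: go right to W.
        At W: no left child.
        At W: go right to M.
          At M: no left child.
          At M: go right to N.
            N is a leaf — visit N.
          Visit M.
        Visit W.
      Visit H.
    At V: go right to Y.
      At Y: go left to Z.
        At Z: go left to D.
          At D: no left child.
          At D: go right to R.
            R is a leaf — visit R.
          Visit D.
        At Z: no right child.
        Visit Z.
      At Y: go right to F.
        F is a leaf — visit F.
      Visit Y.
    Visit V.
  At U: go right to E.
    E is a leaf — visit E.
  Visit U.
At P: go right to K.
  At K: no left child.
  At K: go right to C.
    C is a leaf — visit C.
  Visit K.
Visit P.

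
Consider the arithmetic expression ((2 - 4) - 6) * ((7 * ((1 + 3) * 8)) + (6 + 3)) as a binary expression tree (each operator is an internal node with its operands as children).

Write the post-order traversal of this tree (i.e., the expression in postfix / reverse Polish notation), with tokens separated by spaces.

Post-order on an expression tree gives postfix notation: for each operator, emit left operand, right operand, then the operator.

2 4 - 6 - 7 1 3 + 8 * * 6 3 + + *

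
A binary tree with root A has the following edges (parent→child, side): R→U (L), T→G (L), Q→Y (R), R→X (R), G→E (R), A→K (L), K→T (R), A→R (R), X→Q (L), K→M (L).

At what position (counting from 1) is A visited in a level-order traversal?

1

Level-order visits nodes level by level from the root, left to right within each level.
Level 0: A
Level 1: K, R
Level 2: M, T, U, X
Level 3: G, Q
Level 4: E, Y
Full level-order sequence: A, K, R, M, T, U, X, G, Q, E, Y.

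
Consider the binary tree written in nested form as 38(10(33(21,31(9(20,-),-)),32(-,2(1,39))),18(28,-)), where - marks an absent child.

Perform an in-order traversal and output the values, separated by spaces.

21 33 20 9 31 10 32 1 2 39 38 28 18

In-order visits the left subtree, then the node, then the right subtree.
At 38: go left to 10.
  At 10: go left to 33.
    At 33: go left to 21.
      21 is a leaf — visit 21.
    Visit 33.
    At 33: go right to 31.
      At 31: go left to 9.
        At 9: go left to 20.
          20 is a leaf — visit 20.
        Visit 9.
        At 9: no right child.
      Visit 31.
      At 31: no right child.
  Visit 10.
  At 10: go right to 32.
    At 32: no left child.
    Visit 32.
    At 32: go right to 2.
      At 2: go left to 1.
        1 is a leaf — visit 1.
      Visit 2.
      At 2: go right to 39.
        39 is a leaf — visit 39.
Visit 38.
At 38: go right to 18.
  At 18: go left to 28.
    28 is a leaf — visit 28.
  Visit 18.
  At 18: no right child.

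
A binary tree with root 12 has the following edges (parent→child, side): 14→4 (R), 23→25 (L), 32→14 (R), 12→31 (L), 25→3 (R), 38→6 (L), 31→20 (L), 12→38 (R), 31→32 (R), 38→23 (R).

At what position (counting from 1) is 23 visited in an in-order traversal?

In-order visits the left subtree, then the node, then the right subtree.
At 12: go left to 31.
  At 31: go left to 20.
    20 is a leaf — visit 20.
  Visit 31.
  At 31: go right to 32.
    At 32: no left child.
    Visit 32.
    At 32: go right to 14.
      At 14: no left child.
      Visit 14.
      At 14: go right to 4.
        4 is a leaf — visit 4.
Visit 12.
At 12: go right to 38.
  At 38: go left to 6.
    6 is a leaf — visit 6.
  Visit 38.
  At 38: go right to 23.
    At 23: go left to 25.
      At 25: no left child.
      Visit 25.
      At 25: go right to 3.
        3 is a leaf — visit 3.
    Visit 23.
    At 23: no right child.
Full in-order sequence: 20, 31, 32, 14, 4, 12, 6, 38, 25, 3, 23.

11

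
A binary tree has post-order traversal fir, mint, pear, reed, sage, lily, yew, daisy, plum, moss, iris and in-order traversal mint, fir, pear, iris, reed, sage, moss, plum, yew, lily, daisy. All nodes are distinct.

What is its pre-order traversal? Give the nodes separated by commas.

iris, pear, mint, fir, moss, sage, reed, plum, daisy, yew, lily

The last element of post-order is the root; it splits in-order into left and right subtrees.
Root iris: left subtree has 3 nodes {mint, fir, pear}, right has 7 {reed, sage, moss, plum, yew, lily, daisy}.
  Root pear: left subtree has 2 nodes {mint, fir}, right has 0 { }.
    Root mint: left subtree has 0 nodes { }, right has 1 {fir}.
  Root moss: left subtree has 2 nodes {reed, sage}, right has 4 {plum, yew, lily, daisy}.
    Root sage: left subtree has 1 node {reed}, right has 0 { }.
    Root plum: left subtree has 0 nodes { }, right has 3 {yew, lily, daisy}.
      Root daisy: left subtree has 2 nodes {yew, lily}, right has 0 { }.
        Root yew: left subtree has 0 nodes { }, right has 1 {lily}.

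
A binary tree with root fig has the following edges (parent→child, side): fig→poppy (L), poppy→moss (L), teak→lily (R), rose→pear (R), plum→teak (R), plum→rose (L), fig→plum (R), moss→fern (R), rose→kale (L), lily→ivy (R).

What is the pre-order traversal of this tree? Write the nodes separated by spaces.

Pre-order visits the node, then its left subtree, then its right subtree.
Visit fig.
At fig: go left to poppy.
  Visit poppy.
  At poppy: go left to moss.
    Visit moss.
    At moss: no left child.
    At moss: go right to fern.
      fern is a leaf — visit fern.
  At poppy: no right child.
At fig: go right to plum.
  Visit plum.
  At plum: go left to rose.
    Visit rose.
    At rose: go left to kale.
      kale is a leaf — visit kale.
    At rose: go right to pear.
      pear is a leaf — visit pear.
  At plum: go right to teak.
    Visit teak.
    At teak: no left child.
    At teak: go right to lily.
      Visit lily.
      At lily: no left child.
      At lily: go right to ivy.
        ivy is a leaf — visit ivy.

fig poppy moss fern plum rose kale pear teak lily ivy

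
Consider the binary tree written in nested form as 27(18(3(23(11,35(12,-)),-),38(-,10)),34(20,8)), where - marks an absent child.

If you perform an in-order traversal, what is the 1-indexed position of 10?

8

In-order visits the left subtree, then the node, then the right subtree.
At 27: go left to 18.
  At 18: go left to 3.
    At 3: go left to 23.
      At 23: go left to 11.
        11 is a leaf — visit 11.
      Visit 23.
      At 23: go right to 35.
        At 35: go left to 12.
          12 is a leaf — visit 12.
        Visit 35.
        At 35: no right child.
    Visit 3.
    At 3: no right child.
  Visit 18.
  At 18: go right to 38.
    At 38: no left child.
    Visit 38.
    At 38: go right to 10.
      10 is a leaf — visit 10.
Visit 27.
At 27: go right to 34.
  At 34: go left to 20.
    20 is a leaf — visit 20.
  Visit 34.
  At 34: go right to 8.
    8 is a leaf — visit 8.
Full in-order sequence: 11, 23, 12, 35, 3, 18, 38, 10, 27, 20, 34, 8.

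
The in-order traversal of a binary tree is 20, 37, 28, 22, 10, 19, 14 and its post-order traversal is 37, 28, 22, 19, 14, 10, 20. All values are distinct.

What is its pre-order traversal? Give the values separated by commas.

20, 10, 22, 28, 37, 14, 19

The last element of post-order is the root; it splits in-order into left and right subtrees.
Root 20: left subtree has 0 nodes { }, right has 6 {37, 28, 22, 10, 19, 14}.
  Root 10: left subtree has 3 nodes {37, 28, 22}, right has 2 {19, 14}.
    Root 22: left subtree has 2 nodes {37, 28}, right has 0 { }.
      Root 28: left subtree has 1 node {37}, right has 0 { }.
    Root 14: left subtree has 1 node {19}, right has 0 { }.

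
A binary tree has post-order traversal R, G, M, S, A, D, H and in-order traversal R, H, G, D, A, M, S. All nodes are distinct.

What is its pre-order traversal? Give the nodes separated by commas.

The last element of post-order is the root; it splits in-order into left and right subtrees.
Root H: left subtree has 1 node {R}, right has 5 {G, D, A, M, S}.
  Root D: left subtree has 1 node {G}, right has 3 {A, M, S}.
    Root A: left subtree has 0 nodes { }, right has 2 {M, S}.
      Root S: left subtree has 1 node {M}, right has 0 { }.

H, R, D, G, A, S, M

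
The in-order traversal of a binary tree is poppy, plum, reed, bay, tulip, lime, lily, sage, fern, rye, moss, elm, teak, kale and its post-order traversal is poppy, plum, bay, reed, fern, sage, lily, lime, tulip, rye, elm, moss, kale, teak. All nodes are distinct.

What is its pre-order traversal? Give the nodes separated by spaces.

The last element of post-order is the root; it splits in-order into left and right subtrees.
Root teak: left subtree has 12 nodes {poppy, plum, reed, bay, tulip, lime, lily, sage, fern, rye, moss, elm}, right has 1 {kale}.
  Root moss: left subtree has 10 nodes {poppy, plum, reed, bay, tulip, lime, lily, sage, fern, rye}, right has 1 {elm}.
    Root rye: left subtree has 9 nodes {poppy, plum, reed, bay, tulip, lime, lily, sage, fern}, right has 0 { }.
      Root tulip: left subtree has 4 nodes {poppy, plum, reed, bay}, right has 4 {lime, lily, sage, fern}.
        Root reed: left subtree has 2 nodes {poppy, plum}, right has 1 {bay}.
          Root plum: left subtree has 1 node {poppy}, right has 0 { }.
        Root lime: left subtree has 0 nodes { }, right has 3 {lily, sage, fern}.
          Root lily: left subtree has 0 nodes { }, right has 2 {sage, fern}.
            Root sage: left subtree has 0 nodes { }, right has 1 {fern}.

teak moss rye tulip reed plum poppy bay lime lily sage fern elm kale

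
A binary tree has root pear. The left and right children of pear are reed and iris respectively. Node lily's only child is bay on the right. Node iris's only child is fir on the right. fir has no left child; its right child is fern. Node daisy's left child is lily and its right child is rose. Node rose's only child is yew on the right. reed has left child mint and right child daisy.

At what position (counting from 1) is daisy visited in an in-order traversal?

In-order visits the left subtree, then the node, then the right subtree.
At pear: go left to reed.
  At reed: go left to mint.
    mint is a leaf — visit mint.
  Visit reed.
  At reed: go right to daisy.
    At daisy: go left to lily.
      At lily: no left child.
      Visit lily.
      At lily: go right to bay.
        bay is a leaf — visit bay.
    Visit daisy.
    At daisy: go right to rose.
      At rose: no left child.
      Visit rose.
      At rose: go right to yew.
        yew is a leaf — visit yew.
Visit pear.
At pear: go right to iris.
  At iris: no left child.
  Visit iris.
  At iris: go right to fir.
    At fir: no left child.
    Visit fir.
    At fir: go right to fern.
      fern is a leaf — visit fern.
Full in-order sequence: mint, reed, lily, bay, daisy, rose, yew, pear, iris, fir, fern.

5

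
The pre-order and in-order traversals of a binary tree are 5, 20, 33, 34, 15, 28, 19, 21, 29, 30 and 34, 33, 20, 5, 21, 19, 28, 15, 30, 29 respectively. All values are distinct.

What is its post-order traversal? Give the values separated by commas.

The first element of pre-order is the root; it splits in-order into left and right subtrees.
Root 5: left subtree has 3 nodes {34, 33, 20}, right has 6 {21, 19, 28, 15, 30, 29}.
  Root 20: left subtree has 2 nodes {34, 33}, right has 0 { }.
    Root 33: left subtree has 1 node {34}, right has 0 { }.
  Root 15: left subtree has 3 nodes {21, 19, 28}, right has 2 {30, 29}.
    Root 28: left subtree has 2 nodes {21, 19}, right has 0 { }.
      Root 19: left subtree has 1 node {21}, right has 0 { }.
    Root 29: left subtree has 1 node {30}, right has 0 { }.

34, 33, 20, 21, 19, 28, 30, 29, 15, 5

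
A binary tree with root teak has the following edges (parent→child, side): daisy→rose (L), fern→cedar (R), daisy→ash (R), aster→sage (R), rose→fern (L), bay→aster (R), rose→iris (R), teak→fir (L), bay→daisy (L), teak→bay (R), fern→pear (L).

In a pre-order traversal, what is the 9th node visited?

Pre-order visits the node, then its left subtree, then its right subtree.
Visit teak.
At teak: go left to fir.
  fir is a leaf — visit fir.
At teak: go right to bay.
  Visit bay.
  At bay: go left to daisy.
    Visit daisy.
    At daisy: go left to rose.
      Visit rose.
      At rose: go left to fern.
        Visit fern.
        At fern: go left to pear.
          pear is a leaf — visit pear.
        At fern: go right to cedar.
          cedar is a leaf — visit cedar.
      At rose: go right to iris.
        iris is a leaf — visit iris.
    At daisy: go right to ash.
      ash is a leaf — visit ash.
  At bay: go right to aster.
    Visit aster.
    At aster: no left child.
    At aster: go right to sage.
      sage is a leaf — visit sage.
Full pre-order sequence: teak, fir, bay, daisy, rose, fern, pear, cedar, iris, ash, aster, sage.

iris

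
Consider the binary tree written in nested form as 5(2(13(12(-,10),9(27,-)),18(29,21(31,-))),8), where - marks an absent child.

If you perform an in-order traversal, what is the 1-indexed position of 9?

In-order visits the left subtree, then the node, then the right subtree.
At 5: go left to 2.
  At 2: go left to 13.
    At 13: go left to 12.
      At 12: no left child.
      Visit 12.
      At 12: go right to 10.
        10 is a leaf — visit 10.
    Visit 13.
    At 13: go right to 9.
      At 9: go left to 27.
        27 is a leaf — visit 27.
      Visit 9.
      At 9: no right child.
  Visit 2.
  At 2: go right to 18.
    At 18: go left to 29.
      29 is a leaf — visit 29.
    Visit 18.
    At 18: go right to 21.
      At 21: go left to 31.
        31 is a leaf — visit 31.
      Visit 21.
      At 21: no right child.
Visit 5.
At 5: go right to 8.
  8 is a leaf — visit 8.
Full in-order sequence: 12, 10, 13, 27, 9, 2, 29, 18, 31, 21, 5, 8.

5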